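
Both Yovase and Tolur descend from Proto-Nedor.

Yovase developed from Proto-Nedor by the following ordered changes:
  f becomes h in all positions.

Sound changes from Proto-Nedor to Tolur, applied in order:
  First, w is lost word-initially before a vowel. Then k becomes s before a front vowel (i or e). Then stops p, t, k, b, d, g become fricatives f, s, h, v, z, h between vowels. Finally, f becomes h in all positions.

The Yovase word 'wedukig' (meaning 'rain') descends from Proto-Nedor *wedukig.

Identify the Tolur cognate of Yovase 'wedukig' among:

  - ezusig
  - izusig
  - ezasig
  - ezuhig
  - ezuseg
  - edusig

Tolur: *wedukig
  wedukig → edukig   [glide loss]
  edukig → edusig   [palatalisation]
  edusig → ezusig   [intervocalic lenition]
  ezusig (rule 4 does not apply)
  giving Tolur ezusig.
Only 'ezusig' matches the regular Tolur development of *wedukig.

ezusig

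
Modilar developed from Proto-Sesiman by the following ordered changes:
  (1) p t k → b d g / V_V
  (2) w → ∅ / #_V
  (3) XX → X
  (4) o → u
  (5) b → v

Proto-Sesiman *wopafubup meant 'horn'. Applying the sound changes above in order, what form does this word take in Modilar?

uvafuvup

Modilar: *wopafubup
  wopafubup → wobafubup   [intervocalic voicing]
  wobafubup → obafubup   [glide loss]
  obafubup (rule 3 does not apply)
  obafubup → ubafubup   [vowel merger]
  ubafubup → uvafuvup   [unconditioned shift]
  giving Modilar uvafuvup.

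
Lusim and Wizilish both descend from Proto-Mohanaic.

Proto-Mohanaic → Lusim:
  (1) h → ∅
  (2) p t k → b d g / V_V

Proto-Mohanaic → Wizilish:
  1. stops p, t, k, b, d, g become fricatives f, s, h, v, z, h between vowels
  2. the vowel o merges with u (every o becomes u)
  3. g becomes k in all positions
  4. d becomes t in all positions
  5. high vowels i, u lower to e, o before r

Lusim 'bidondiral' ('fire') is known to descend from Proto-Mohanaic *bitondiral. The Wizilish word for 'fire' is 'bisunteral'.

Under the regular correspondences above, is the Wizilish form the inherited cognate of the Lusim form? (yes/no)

yes

Derive the expected Wizilish reflex of *bitondiral:
Wizilish: start from *bitondiral.
  rule 1 (intervocalic lenition): bitondiral → bisondiral
  rule 2 (vowel merger): bisondiral → bisundiral
  rule 3: no change — bisundiral
  rule 4 (unconditioned shift): bisundiral → bisuntiral
  rule 5 (pre-rhotic lowering): bisuntiral → bisunteral
  ⇒ Wizilish bisunteral
Wizilish 'bisunteral' matches the regular reflex exactly, so the pair is cognate.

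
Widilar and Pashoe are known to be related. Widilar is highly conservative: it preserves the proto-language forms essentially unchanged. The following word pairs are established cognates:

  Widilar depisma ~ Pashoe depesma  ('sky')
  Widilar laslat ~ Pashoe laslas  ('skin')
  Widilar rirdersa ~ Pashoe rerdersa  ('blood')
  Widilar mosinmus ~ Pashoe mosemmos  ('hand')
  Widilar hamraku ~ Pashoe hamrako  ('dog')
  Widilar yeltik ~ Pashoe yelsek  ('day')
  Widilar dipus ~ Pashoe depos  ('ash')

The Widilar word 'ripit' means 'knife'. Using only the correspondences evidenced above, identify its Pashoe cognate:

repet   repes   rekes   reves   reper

dipus ~ depos — Widilar i corresponds to Pashoe e after a consonant, before a labial obstruent.
depisma ~ depesma, yeltik ~ yelsek — Widilar i corresponds to Pashoe e after a consonant, before a consonant other than r, m, n, p, b, f, v.
laslat ~ laslas — Widilar t corresponds to Pashoe s word-finally.
Applying these to Widilar 'ripit':
  ripit → repit   (i→e after a consonant, before a labial obstruent)
  repit → repet   (i→e after a consonant, before a consonant other than r, m, n, p, b, f, v)
  repet → repes   (t→s word-finally)
So the Pashoe cognate is 'repes'.

repes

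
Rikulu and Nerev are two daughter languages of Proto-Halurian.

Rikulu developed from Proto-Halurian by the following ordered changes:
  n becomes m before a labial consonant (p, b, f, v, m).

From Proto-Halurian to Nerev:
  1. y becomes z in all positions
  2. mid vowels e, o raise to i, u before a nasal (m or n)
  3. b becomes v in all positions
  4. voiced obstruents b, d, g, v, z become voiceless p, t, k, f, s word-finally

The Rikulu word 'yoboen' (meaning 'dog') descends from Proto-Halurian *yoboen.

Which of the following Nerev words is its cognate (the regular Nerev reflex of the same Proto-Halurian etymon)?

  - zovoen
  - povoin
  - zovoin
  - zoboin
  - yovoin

zovoin

Nerev: *yoboen
  yoboen → zoboen   [unconditioned shift]
  zoboen → zoboin   [pre-nasal raising]
  zoboin → zovoin   [unconditioned shift]
  zovoin (rule 4 does not apply)
  giving Nerev zovoin.
The other candidates each miss or misapply at least one Nerev change.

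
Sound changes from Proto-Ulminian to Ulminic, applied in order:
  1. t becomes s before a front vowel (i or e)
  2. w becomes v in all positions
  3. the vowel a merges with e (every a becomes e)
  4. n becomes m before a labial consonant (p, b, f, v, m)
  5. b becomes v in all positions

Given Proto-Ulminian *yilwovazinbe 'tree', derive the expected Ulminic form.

yilvovezimve

Ulminic: start from *yilwovazinbe.
  rule 1: no change — yilwovazinbe
  rule 2 (unconditioned shift): yilwovazinbe → yilvovazinbe
  rule 3 (vowel merger): yilvovazinbe → yilvovezinbe
  rule 4 (nasal place assimilation): yilvovezinbe → yilvovezimbe
  rule 5 (unconditioned shift): yilvovezimbe → yilvovezimve
  ⇒ Ulminic yilvovezimve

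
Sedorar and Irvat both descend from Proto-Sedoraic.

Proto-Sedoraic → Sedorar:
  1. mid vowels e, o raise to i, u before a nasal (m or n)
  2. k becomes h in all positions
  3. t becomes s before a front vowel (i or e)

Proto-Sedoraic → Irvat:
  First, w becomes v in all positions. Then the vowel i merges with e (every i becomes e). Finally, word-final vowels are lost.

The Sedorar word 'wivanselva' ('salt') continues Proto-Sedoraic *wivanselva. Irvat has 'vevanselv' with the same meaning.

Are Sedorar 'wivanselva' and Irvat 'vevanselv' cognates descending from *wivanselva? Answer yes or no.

yes

Derive the expected Irvat reflex of *wivanselva:
Irvat: start from *wivanselva.
  rule 1 (unconditioned shift): wivanselva → vivanselva
  rule 2 (vowel merger): vivanselva → vevanselva
  rule 3 (apocope): vevanselva → vevanselv
  ⇒ Irvat vevanselv
Irvat 'vevanselv' matches the regular reflex exactly, so the pair is cognate.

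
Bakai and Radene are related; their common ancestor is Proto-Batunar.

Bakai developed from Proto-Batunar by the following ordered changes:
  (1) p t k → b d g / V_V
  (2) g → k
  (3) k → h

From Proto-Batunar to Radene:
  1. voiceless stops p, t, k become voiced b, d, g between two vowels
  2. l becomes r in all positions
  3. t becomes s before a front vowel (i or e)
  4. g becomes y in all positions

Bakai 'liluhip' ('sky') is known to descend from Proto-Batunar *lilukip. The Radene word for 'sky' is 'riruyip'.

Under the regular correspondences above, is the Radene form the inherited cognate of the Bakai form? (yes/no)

Derive the expected Radene reflex of *lilukip:
Radene: *lilukip
  lilukip → lilugip   [intervocalic voicing]
  lilugip → rirugip   [unconditioned shift]
  rirugip (rule 3 does not apply)
  rirugip → riruyip   [unconditioned shift]
  giving Radene riruyip.
Radene 'riruyip' matches the regular reflex exactly, so the pair is cognate.

yes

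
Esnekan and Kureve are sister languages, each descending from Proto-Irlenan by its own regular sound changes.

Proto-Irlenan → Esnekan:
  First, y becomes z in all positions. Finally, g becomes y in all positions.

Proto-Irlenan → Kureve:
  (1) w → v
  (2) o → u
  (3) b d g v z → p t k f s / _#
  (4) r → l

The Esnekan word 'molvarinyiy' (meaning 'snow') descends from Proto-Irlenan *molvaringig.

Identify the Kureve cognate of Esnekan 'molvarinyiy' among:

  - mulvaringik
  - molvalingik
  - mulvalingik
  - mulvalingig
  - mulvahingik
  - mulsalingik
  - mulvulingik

mulvalingik

Kureve: start from *molvaringig.
  rule 1: no change — molvaringig
  rule 2 (vowel merger): molvaringig → mulvaringig
  rule 3 (final devoicing): mulvaringig → mulvaringik
  rule 4 (unconditioned shift): mulvaringik → mulvalingik
  ⇒ Kureve mulvalingik
The other candidates each miss or misapply at least one Kureve change.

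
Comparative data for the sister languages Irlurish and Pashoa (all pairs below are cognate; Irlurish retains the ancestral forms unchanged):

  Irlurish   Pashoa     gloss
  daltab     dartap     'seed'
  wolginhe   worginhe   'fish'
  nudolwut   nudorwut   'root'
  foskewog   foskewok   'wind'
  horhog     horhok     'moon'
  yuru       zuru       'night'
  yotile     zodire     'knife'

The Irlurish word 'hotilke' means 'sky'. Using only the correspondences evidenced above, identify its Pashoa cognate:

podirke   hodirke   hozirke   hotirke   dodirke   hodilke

yotile ~ zodire — Irlurish t corresponds to Pashoa d between vowels (before a front vowel).
daltab ~ dartap, wolginhe ~ worginhe — Irlurish l corresponds to Pashoa r after a vowel, before a consonant other than r, m, n, p, b, f, v.
Applying these to Irlurish 'hotilke':
  hotilke → hodilke   (t→d between vowels (before a front vowel))
  hodilke → hodirke   (l→r after a vowel, before a consonant other than r, m, n, p, b, f, v)
So the Pashoa cognate is 'hodirke'.

hodirke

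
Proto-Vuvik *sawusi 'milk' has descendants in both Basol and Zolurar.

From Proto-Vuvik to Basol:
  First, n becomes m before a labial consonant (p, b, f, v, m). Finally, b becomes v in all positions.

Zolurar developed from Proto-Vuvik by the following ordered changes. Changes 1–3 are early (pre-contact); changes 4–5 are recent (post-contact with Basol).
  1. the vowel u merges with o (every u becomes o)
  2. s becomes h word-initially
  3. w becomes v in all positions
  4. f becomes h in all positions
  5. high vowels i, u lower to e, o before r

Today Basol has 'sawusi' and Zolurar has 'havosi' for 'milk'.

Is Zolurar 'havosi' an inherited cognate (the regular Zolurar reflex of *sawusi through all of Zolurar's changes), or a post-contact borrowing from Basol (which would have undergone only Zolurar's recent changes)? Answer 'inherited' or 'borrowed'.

inherited

If inherited, *sawusi would pass through all of Zolurar's changes:
Zolurar: *sawusi
  sawusi → sawosi   [vowel merger]
  sawosi → hawosi   [debuccalisation]
  hawosi → havosi   [unconditioned shift]
  havosi (rule 4 does not apply)
  havosi (rule 5 does not apply)
  giving Zolurar havosi.
If borrowed from Basol 'sawusi' after the early changes, it would undergo only the recent ones:
  rule 4 (unconditioned shift): no change (sawusi)
  rule 5 (pre-rhotic lowering): no change (sawusi)
  ⇒ as a loan: sawusi
Zolurar 'havosi' matches the inherited outcome exactly, so it is an inherited cognate, not a loan.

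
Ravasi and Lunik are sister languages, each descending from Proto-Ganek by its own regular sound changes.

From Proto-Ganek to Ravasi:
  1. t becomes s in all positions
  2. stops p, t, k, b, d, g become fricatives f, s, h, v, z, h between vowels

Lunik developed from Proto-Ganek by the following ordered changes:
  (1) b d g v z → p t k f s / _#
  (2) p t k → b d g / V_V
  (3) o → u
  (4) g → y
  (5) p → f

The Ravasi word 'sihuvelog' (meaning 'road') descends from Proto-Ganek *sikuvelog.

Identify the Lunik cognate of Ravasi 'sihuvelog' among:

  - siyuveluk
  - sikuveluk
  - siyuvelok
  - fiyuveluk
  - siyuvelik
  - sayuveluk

siyuveluk

Lunik: *sikuvelog > sikuvelok > siguvelok > siguveluk > siyuveluk  (by final devoicing, intervocalic voicing, vowel merger, unconditioned shift)
Among the options, 'siyuveluk' alone shows every Lunik change applied in order.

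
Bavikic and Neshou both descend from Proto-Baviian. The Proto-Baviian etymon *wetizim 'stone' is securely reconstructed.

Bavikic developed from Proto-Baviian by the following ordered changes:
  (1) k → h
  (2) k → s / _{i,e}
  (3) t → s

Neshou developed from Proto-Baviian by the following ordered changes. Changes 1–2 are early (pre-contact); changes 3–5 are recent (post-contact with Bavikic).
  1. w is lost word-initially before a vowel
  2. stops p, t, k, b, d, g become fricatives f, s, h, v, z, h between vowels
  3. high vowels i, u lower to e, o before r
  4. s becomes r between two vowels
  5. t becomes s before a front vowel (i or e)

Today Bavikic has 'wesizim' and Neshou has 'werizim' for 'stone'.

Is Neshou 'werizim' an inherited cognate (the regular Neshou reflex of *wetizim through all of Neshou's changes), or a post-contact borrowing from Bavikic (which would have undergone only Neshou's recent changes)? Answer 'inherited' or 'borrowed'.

borrowed

If inherited, *wetizim would pass through all of Neshou's changes:
Neshou: *wetizim
  wetizim → etizim   [glide loss]
  etizim → esizim   [intervocalic lenition]
  esizim (rule 3 does not apply)
  esizim → erizim   [rhotacism]
  erizim (rule 5 does not apply)
  giving Neshou erizim.
If borrowed from Bavikic 'wesizim' after the early changes, it would undergo only the recent ones:
  rule 3 (pre-rhotic lowering): no change (wesizim)
  rule 4 (rhotacism): wesizim → werizim
  rule 5 (palatalisation): no change (werizim)
  ⇒ as a loan: werizim
Neshou 'werizim' matches the loan outcome 'werizim', not the inherited 'erizim' — it skipped the early Neshou changes, so it was borrowed from Bavikic.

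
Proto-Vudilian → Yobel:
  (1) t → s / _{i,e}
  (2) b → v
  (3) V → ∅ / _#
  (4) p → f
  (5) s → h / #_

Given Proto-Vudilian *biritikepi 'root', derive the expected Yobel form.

virisikef

Yobel: start from *biritikepi.
  rule 1 (palatalisation): biritikepi → birisikepi
  rule 2 (unconditioned shift): birisikepi → virisikepi
  rule 3 (apocope): virisikepi → virisikep
  rule 4 (unconditioned shift): virisikep → virisikef
  rule 5: no change — virisikef
  ⇒ Yobel virisikef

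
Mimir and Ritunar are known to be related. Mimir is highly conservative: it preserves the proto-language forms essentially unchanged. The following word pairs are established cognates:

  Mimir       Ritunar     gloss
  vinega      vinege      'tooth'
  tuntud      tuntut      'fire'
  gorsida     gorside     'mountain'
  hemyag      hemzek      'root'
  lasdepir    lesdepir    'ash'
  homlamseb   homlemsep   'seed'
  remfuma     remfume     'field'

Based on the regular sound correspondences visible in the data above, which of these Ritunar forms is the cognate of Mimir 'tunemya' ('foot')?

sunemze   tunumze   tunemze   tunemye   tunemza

tunemze

hemyag ~ hemzek — Mimir y corresponds to Ritunar z after a consonant, before a back vowel.
vinega ~ vinege, gorsida ~ gorside — Mimir a corresponds to Ritunar e word-finally.
Applying these to Mimir 'tunemya':
  tunemya → tunemza   (y→z after a consonant, before a back vowel)
  tunemza → tunemze   (a→e word-finally)
So the Ritunar cognate is 'tunemze'.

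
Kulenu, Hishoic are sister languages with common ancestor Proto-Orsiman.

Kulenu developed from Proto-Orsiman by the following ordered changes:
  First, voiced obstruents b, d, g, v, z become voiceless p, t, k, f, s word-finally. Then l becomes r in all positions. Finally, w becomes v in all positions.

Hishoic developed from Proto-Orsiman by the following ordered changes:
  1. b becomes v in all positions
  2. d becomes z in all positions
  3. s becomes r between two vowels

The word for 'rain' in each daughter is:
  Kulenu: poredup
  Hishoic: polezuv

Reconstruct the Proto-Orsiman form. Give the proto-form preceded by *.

*poledub

Position 7: Kulenu has p, Hishoic has v. Taking the neighbouring segments as reconstructed: Kulenu p could go back to *p or *b; Hishoic v could go back to *b or *v — the one source consistent with every daughter is *b.
Position 3: Kulenu has r, Hishoic has l. Hishoic preserves l here (none of its changes turn any other segment into l), so the proto-segment is *l.
Position 5: Kulenu has d, Hishoic has z. Kulenu preserves d here (none of its changes turn any other segment into d), so the proto-segment is *d.
The remaining positions agree across the daughters. Check the candidate against every language:
Kulenu: start from *poledub.
  rule 1 (final devoicing): poledub → poledup
  rule 2 (unconditioned shift): poledup → poredup
  rule 3: no change — poredup
  ⇒ Kulenu poredup
Hishoic: *poledub
  poledub → poleduv   [unconditioned shift]
  poleduv → polezuv   [unconditioned shift]
  polezuv (rule 3 does not apply)
  giving Hishoic polezuv.
No other proto-form is consistent with every reflex, so the reconstruction is *poledub.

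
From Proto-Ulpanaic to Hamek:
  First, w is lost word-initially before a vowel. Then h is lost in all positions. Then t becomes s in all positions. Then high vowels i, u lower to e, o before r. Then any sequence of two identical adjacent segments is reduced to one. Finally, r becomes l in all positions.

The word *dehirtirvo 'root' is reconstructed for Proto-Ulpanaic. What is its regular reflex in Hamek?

delselvo

Hamek: *dehirtirvo > deirtirvo > deirsirvo > deerservo > derservo > delselvo  (by h-loss, unconditioned shift, pre-rhotic lowering, degemination, unconditioned shift)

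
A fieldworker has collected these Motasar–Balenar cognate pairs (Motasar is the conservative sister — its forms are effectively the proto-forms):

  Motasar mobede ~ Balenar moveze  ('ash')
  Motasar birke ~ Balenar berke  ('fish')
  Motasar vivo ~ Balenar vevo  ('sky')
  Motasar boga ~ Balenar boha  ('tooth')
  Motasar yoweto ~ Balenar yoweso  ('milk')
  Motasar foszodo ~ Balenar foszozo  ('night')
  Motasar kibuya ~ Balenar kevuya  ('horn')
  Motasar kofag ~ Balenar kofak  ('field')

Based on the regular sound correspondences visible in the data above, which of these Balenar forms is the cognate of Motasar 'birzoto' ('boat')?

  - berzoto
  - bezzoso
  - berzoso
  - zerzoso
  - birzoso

birke ~ berke — Motasar i corresponds to Balenar e after a consonant, before r.
yoweto ~ yoweso — Motasar t corresponds to Balenar s between vowels (before a back vowel).
Applying these to Motasar 'birzoto':
  birzoto → berzoto   (i→e after a consonant, before r)
  berzoto → berzoso   (t→s between vowels (before a back vowel))
So the Balenar cognate is 'berzoso'.

berzoso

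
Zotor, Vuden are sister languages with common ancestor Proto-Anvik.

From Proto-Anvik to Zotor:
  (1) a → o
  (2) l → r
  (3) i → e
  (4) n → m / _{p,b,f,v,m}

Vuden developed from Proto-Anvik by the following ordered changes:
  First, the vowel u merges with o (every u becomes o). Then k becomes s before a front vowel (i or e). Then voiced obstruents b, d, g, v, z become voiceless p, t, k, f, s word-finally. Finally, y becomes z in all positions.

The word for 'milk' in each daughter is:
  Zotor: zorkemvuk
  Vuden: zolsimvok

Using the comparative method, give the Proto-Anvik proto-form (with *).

*zolkimvuk

Position 3: Zotor has r, Vuden has l. Vuden preserves l here (none of its changes turn any other segment into l), so the proto-segment is *l.
Position 4: Zotor has k, Vuden has s. Zotor preserves k here (none of its changes turn any other segment into k), so the proto-segment is *k.
Position 5: Zotor has e, Vuden has i. Vuden preserves i here (none of its changes turn any other segment into i), so the proto-segment is *i.
This points to *zolkimvuk. Verify forward in each daughter:
Zotor: start from *zolkimvuk.
  rule 1: no change — zolkimvuk
  rule 2 (unconditioned shift): zolkimvuk → zorkimvuk
  rule 3 (vowel merger): zorkimvuk → zorkemvuk
  rule 4: no change — zorkemvuk
  ⇒ Zotor zorkemvuk
Vuden: *zolkimvuk > zolkimvok > zolsimvok  (by vowel merger, palatalisation)
Only *zolkimvuk yields all of Zotor zorkemvuk, Vuden zolsimvok.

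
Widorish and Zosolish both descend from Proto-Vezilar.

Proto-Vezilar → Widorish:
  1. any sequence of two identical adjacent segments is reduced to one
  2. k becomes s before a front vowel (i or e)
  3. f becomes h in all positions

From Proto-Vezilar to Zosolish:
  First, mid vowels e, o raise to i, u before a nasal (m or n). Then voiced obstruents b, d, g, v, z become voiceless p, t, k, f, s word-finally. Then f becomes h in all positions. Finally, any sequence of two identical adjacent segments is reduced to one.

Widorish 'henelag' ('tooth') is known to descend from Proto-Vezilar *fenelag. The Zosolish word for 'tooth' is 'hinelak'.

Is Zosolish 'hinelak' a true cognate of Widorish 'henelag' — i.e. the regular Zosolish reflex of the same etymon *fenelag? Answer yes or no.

Derive the expected Zosolish reflex of *fenelag:
Zosolish: *fenelag
  fenelag → finelag   [pre-nasal raising]
  finelag → finelak   [final devoicing]
  finelak → hinelak   [unconditioned shift]
  hinelak (rule 4 does not apply)
  giving Zosolish hinelak.
Zosolish 'hinelak' matches the regular reflex exactly, so the pair is cognate.

yes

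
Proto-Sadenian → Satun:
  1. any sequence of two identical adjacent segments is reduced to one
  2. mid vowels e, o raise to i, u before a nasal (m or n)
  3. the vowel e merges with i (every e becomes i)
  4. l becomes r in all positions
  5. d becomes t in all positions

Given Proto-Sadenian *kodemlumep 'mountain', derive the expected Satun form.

Satun: start from *kodemlumep.
  rule 1: no change — kodemlumep
  rule 2 (pre-nasal raising): kodemlumep → kodimlumep
  rule 3 (vowel merger): kodimlumep → kodimlumip
  rule 4 (unconditioned shift): kodimlumip → kodimrumip
  rule 5 (unconditioned shift): kodimrumip → kotimrumip
  ⇒ Satun kotimrumip

kotimrumip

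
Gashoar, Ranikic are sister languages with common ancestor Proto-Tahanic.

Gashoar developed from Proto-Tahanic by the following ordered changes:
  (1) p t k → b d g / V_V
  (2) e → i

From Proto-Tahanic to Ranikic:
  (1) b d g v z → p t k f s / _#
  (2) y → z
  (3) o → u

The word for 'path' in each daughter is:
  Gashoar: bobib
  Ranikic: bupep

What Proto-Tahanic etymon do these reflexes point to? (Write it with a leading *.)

Position 3: Gashoar has b, Ranikic has p. Taking the neighbouring segments as reconstructed: Gashoar b could go back to *p or *b; Ranikic p can only go back to *p — the one source consistent with every daughter is *p.
Position 5: Gashoar has b, Ranikic has p. Taking the neighbouring segments as reconstructed: Gashoar b can only go back to *b; Ranikic p could go back to *p or *b — the one source consistent with every daughter is *b.
Position 4: Gashoar has i, Ranikic has e. Ranikic preserves e here (none of its changes turn any other segment into e), so the proto-segment is *e.
Continuing position by position gives *bopeb; check it forward:
Gashoar: start from *bopeb.
  rule 1 (intervocalic voicing): bopeb → bobeb
  rule 2 (vowel merger): bobeb → bobib
  ⇒ Gashoar bobib
Ranikic: *bopeb
  bopeb → bopep   [final devoicing]
  bopep (rule 2 does not apply)
  bopep → bupep   [vowel merger]
  giving Ranikic bupep.
No other proto-form is consistent with every reflex, so the reconstruction is *bopeb.

*bopeb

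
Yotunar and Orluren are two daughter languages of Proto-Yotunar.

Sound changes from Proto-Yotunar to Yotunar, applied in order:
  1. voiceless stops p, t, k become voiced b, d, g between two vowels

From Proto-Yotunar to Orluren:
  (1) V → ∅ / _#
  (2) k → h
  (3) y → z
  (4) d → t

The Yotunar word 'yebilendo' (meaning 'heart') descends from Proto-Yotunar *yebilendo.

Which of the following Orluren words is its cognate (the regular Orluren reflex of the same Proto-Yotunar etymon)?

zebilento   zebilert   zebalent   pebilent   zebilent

Orluren: *yebilendo
  yebilendo → yebilend   [apocope]
  yebilend (rule 2 does not apply)
  yebilend → zebilend   [unconditioned shift]
  zebilend → zebilent   [unconditioned shift]
  giving Orluren zebilent.
Among the options, 'zebilent' alone shows every Orluren change applied in order.

zebilent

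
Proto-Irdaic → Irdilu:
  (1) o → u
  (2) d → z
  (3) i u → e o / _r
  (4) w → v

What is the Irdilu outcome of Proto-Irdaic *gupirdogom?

Irdilu: *gupirdogom > gupirdugum > gupirzugum > guperzugum  (by vowel merger, unconditioned shift, pre-rhotic lowering)

guperzugum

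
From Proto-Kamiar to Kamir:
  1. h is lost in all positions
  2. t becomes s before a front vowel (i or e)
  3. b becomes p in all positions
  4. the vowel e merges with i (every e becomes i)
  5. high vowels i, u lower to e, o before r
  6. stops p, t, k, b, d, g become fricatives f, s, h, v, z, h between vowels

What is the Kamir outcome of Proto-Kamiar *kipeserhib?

kifiserip

Kamir: start from *kipeserhib.
  rule 1 (h-loss): kipeserhib → kipeserib
  rule 2: no change — kipeserib
  rule 3 (unconditioned shift): kipeserib → kipeserip
  rule 4 (vowel merger): kipeserip → kipisirip
  rule 5 (pre-rhotic lowering): kipisirip → kipiserip
  rule 6 (intervocalic lenition): kipiserip → kifiserip
  ⇒ Kamir kifiserip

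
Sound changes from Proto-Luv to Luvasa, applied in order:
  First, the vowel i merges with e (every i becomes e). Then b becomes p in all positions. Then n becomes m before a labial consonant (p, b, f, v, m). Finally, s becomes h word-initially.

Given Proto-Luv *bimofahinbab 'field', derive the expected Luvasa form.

pemofahempap

Luvasa: start from *bimofahinbab.
  rule 1 (vowel merger): bimofahinbab → bemofahenbab
  rule 2 (unconditioned shift): bemofahenbab → pemofahenpap
  rule 3 (nasal place assimilation): pemofahenpap → pemofahempap
  rule 4: no change — pemofahempap
  ⇒ Luvasa pemofahempap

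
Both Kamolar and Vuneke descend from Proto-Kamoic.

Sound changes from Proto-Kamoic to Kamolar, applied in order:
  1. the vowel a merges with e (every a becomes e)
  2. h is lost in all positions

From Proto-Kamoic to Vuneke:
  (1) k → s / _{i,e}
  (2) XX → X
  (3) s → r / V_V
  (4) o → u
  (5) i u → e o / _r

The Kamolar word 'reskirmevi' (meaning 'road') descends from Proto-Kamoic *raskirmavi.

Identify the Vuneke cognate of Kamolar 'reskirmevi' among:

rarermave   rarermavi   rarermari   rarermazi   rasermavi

Vuneke: *raskirmavi > rassirmavi > rasirmavi > rarirmavi > rarermavi  (by palatalisation, degemination, rhotacism, pre-rhotic lowering)
The other candidates each miss or misapply at least one Vuneke change.

rarermavi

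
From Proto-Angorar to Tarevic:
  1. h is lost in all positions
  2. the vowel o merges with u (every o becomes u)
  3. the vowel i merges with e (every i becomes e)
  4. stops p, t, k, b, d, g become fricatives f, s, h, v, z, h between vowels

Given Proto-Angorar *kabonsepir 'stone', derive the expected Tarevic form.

kavunsefer

Tarevic: *kabonsepir
  kabonsepir (rule 1 does not apply)
  kabonsepir → kabunsepir   [vowel merger]
  kabunsepir → kabunseper   [vowel merger]
  kabunseper → kavunsefer   [intervocalic lenition]
  giving Tarevic kavunsefer.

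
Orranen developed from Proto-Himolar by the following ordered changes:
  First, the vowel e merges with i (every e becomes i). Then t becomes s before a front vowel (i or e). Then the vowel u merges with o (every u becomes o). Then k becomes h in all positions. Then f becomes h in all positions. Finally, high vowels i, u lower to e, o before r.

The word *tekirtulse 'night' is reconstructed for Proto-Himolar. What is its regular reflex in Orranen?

sihertolsi

Orranen: *tekirtulse
  tekirtulse → tikirtulsi   [vowel merger]
  tikirtulsi → sikirtulsi   [palatalisation]
  sikirtulsi → sikirtolsi   [vowel merger]
  sikirtolsi → sihirtolsi   [unconditioned shift]
  sihirtolsi (rule 5 does not apply)
  sihirtolsi → sihertolsi   [pre-rhotic lowering]
  giving Orranen sihertolsi.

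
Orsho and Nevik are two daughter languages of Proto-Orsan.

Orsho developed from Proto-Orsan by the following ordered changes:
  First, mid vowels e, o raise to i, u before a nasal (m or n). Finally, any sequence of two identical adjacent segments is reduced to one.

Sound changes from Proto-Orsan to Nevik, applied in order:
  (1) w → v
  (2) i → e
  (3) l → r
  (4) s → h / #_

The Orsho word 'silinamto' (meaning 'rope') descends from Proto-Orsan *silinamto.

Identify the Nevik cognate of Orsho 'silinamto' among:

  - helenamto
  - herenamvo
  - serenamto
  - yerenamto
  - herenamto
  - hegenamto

Nevik: start from *silinamto.
  rule 1: no change — silinamto
  rule 2 (vowel merger): silinamto → selenamto
  rule 3 (unconditioned shift): selenamto → serenamto
  rule 4 (debuccalisation): serenamto → herenamto
  ⇒ Nevik herenamto
Only 'herenamto' matches the regular Nevik development of *silinamto.

herenamto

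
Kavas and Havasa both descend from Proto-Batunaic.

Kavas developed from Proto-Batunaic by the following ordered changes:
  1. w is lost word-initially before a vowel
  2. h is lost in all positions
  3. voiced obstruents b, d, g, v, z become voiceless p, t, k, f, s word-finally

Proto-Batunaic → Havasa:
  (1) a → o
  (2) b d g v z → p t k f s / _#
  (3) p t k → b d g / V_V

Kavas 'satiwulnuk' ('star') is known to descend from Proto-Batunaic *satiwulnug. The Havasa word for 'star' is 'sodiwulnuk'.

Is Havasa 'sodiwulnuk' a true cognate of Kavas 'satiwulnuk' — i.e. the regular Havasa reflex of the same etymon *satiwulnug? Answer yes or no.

yes

Derive the expected Havasa reflex of *satiwulnug:
Havasa: *satiwulnug
  satiwulnug → sotiwulnug   [vowel merger]
  sotiwulnug → sotiwulnuk   [final devoicing]
  sotiwulnuk → sodiwulnuk   [intervocalic voicing]
  giving Havasa sodiwulnuk.
Havasa 'sodiwulnuk' matches the regular reflex exactly, so the pair is cognate.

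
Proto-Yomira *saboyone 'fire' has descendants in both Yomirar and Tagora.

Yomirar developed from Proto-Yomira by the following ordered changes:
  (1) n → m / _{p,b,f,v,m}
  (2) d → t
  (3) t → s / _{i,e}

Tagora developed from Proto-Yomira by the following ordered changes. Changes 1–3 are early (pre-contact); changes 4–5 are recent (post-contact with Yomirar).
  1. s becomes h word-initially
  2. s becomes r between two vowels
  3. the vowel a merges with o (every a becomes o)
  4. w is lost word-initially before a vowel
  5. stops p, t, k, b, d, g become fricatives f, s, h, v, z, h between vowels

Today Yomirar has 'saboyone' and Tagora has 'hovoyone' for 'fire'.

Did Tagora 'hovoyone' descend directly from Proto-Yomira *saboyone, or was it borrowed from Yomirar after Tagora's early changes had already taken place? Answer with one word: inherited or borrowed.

inherited

If inherited, *saboyone would pass through all of Tagora's changes:
Tagora: start from *saboyone.
  rule 1 (debuccalisation): saboyone → haboyone
  rule 2: no change — haboyone
  rule 3 (vowel merger): haboyone → hoboyone
  rule 4: no change — hoboyone
  rule 5 (intervocalic lenition): hoboyone → hovoyone
  ⇒ Tagora hovoyone
If borrowed from Yomirar 'saboyone' after the early changes, it would undergo only the recent ones:
  rule 4 (glide loss): no change (saboyone)
  rule 5 (intervocalic lenition): saboyone → savoyone
  ⇒ as a loan: savoyone
Tagora 'hovoyone' matches the inherited outcome exactly, so it is an inherited cognate, not a loan.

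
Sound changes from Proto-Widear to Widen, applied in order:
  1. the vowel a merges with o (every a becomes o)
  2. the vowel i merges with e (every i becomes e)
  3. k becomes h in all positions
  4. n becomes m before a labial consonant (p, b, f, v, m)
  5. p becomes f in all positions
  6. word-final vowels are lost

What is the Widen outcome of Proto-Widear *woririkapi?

worerehof

Widen: *woririkapi > woririkopi > worerekope > worerehope > worerehofe > worerehof  (by vowel merger, vowel merger, unconditioned shift, unconditioned shift, apocope)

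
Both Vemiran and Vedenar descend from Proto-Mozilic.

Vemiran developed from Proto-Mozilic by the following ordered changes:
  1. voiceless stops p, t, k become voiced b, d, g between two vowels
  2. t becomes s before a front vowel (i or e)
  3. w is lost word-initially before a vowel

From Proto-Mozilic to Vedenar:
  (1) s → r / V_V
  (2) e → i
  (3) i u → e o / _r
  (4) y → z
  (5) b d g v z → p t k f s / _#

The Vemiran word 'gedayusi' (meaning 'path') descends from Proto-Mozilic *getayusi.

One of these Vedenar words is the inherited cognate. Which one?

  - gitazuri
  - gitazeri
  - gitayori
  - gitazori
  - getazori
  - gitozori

Vedenar: *getayusi
  getayusi → getayuri   [rhotacism]
  getayuri → gitayuri   [vowel merger]
  gitayuri → gitayori   [pre-rhotic lowering]
  gitayori → gitazori   [unconditioned shift]
  gitazori (rule 5 does not apply)
  giving Vedenar gitazori.
Only 'gitazori' matches the regular Vedenar development of *getayusi.

gitazori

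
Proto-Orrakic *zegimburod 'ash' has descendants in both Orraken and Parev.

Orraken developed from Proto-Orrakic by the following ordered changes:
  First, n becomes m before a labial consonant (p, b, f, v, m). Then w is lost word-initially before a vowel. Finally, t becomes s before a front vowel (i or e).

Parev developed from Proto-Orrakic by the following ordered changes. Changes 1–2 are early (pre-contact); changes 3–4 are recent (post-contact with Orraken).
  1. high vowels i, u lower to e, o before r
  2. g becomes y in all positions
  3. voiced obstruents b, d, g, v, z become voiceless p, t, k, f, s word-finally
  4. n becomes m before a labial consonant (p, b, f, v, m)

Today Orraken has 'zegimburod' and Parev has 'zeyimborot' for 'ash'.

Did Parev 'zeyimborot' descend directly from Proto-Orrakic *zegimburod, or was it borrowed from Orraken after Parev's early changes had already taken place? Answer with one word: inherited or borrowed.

If inherited, *zegimburod would pass through all of Parev's changes:
Parev: *zegimburod
  zegimburod → zegimborod   [pre-rhotic lowering]
  zegimborod → zeyimborod   [unconditioned shift]
  zeyimborod → zeyimborot   [final devoicing]
  zeyimborot (rule 4 does not apply)
  giving Parev zeyimborot.
If borrowed from Orraken 'zegimburod' after the early changes, it would undergo only the recent ones:
  rule 3 (final devoicing): zegimburod → zegimburot
  rule 4 (nasal place assimilation): no change (zegimburot)
  ⇒ as a loan: zegimburot
Parev 'zeyimborot' matches the inherited outcome exactly, so it is an inherited cognate, not a loan.

inherited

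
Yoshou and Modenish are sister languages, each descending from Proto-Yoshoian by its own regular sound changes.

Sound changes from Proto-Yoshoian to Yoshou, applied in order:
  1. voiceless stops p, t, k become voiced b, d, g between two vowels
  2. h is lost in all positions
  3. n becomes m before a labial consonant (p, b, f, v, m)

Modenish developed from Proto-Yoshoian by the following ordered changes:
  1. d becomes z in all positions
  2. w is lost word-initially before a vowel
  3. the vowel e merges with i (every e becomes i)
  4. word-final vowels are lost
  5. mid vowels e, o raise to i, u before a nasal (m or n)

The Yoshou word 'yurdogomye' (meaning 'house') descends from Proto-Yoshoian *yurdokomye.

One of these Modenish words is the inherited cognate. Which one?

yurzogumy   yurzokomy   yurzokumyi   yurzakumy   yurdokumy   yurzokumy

yurzokumy

Modenish: start from *yurdokomye.
  rule 1 (unconditioned shift): yurdokomye → yurzokomye
  rule 2: no change — yurzokomye
  rule 3 (vowel merger): yurzokomye → yurzokomyi
  rule 4 (apocope): yurzokomyi → yurzokomy
  rule 5 (pre-nasal raising): yurzokomy → yurzokumy
  ⇒ Modenish yurzokumy
The other candidates each miss or misapply at least one Modenish change.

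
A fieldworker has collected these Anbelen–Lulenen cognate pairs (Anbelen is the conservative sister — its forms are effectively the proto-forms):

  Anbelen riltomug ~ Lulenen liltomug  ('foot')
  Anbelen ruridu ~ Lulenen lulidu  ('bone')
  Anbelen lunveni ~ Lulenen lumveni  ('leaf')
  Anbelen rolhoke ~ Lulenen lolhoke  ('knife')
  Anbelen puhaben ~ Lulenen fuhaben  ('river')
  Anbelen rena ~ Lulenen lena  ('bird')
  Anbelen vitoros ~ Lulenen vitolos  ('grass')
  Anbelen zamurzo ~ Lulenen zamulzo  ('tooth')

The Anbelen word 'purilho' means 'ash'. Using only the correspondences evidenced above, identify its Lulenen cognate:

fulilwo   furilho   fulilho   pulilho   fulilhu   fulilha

puhaben ~ fuhaben — Anbelen p corresponds to Lulenen f word-initially before a back vowel.
ruridu ~ lulidu — Anbelen r corresponds to Lulenen l between vowels (before a front vowel).
Applying these to Anbelen 'purilho':
  purilho → furilho   (p→f word-initially before a back vowel)
  furilho → fulilho   (r→l between vowels (before a front vowel))
So the Lulenen cognate is 'fulilho'.

fulilho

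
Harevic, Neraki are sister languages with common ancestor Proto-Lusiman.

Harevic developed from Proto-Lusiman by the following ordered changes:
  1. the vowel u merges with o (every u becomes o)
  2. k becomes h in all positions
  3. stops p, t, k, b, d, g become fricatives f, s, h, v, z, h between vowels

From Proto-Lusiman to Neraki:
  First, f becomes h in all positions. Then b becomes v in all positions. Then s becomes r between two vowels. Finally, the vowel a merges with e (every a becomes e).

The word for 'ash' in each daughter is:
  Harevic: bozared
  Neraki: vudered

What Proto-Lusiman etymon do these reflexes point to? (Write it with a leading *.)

Position 3: Harevic has z, Neraki has d. Neraki preserves d here (none of its changes turn any other segment into d), so the proto-segment is *d.
Position 4: Harevic has a, Neraki has e. Harevic preserves a here (none of its changes turn any other segment into a), so the proto-segment is *a.
Position 1: Harevic has b, Neraki has v. Harevic preserves b here (none of its changes turn any other segment into b), so the proto-segment is *b.
Continuing position by position gives *budared; check it forward:
Harevic: *budared > bodared > bozared  (by vowel merger, intervocalic lenition)
Neraki: *budared > vudared > vudered  (by unconditioned shift, vowel merger)
Only *budared yields all of Harevic bozared, Neraki vudered.

*budared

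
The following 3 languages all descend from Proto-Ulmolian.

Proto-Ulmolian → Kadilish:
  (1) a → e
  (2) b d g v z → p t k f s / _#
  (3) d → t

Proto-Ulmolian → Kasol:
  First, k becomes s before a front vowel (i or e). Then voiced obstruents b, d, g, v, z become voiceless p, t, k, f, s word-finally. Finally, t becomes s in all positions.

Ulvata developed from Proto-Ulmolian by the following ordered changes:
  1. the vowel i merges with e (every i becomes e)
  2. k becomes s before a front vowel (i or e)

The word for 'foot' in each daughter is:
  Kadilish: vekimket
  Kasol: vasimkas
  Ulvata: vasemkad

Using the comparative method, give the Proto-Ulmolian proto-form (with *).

*vakimkad

Position 7: Kadilish has e, Kasol has a, Ulvata has a. Kasol preserves a here (none of its changes turn any other segment into a), so the proto-segment is *a.
Position 2: Kadilish has e, Kasol has a, Ulvata has a. Kasol preserves a here (none of its changes turn any other segment into a), so the proto-segment is *a.
Position 4: Kadilish has i, Kasol has i, Ulvata has e. Kadilish preserves i here (none of its changes turn any other segment into i), so the proto-segment is *i.
This points to *vakimkad. Verify forward in each daughter:
Kadilish: start from *vakimkad.
  rule 1 (vowel merger): vakimkad → vekimked
  rule 2 (final devoicing): vekimked → vekimket
  rule 3: no change — vekimket
  ⇒ Kadilish vekimket
Kasol: *vakimkad
  vakimkad → vasimkad   [palatalisation]
  vasimkad → vasimkat   [final devoicing]
  vasimkat → vasimkas   [unconditioned shift]
  giving Kasol vasimkas.
Ulvata: *vakimkad
  vakimkad → vakemkad   [vowel merger]
  vakemkad → vasemkad   [palatalisation]
  giving Ulvata vasemkad.
No other proto-form is consistent with every reflex, so the reconstruction is *vakimkad.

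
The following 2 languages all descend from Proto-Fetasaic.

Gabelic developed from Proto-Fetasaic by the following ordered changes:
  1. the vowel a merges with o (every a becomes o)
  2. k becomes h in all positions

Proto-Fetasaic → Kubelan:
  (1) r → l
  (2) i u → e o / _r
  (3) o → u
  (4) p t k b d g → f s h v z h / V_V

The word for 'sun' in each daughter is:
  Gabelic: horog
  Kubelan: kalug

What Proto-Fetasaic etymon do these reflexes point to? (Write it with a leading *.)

*karog

Position 2: Gabelic has o, Kubelan has a. Kubelan preserves a here (none of its changes turn any other segment into a), so the proto-segment is *a.
Position 4: Gabelic has o, Kubelan has u. Taking the neighbouring segments as reconstructed: Gabelic o could go back to *a or *o; Kubelan u could go back to *o or *u — the one source consistent with every daughter is *o.
Position 3: Gabelic has r, Kubelan has l. Gabelic preserves r here (none of its changes turn any other segment into r), so the proto-segment is *r.
This points to *karog. Verify forward in each daughter:
Gabelic: *karog > korog > horog  (by vowel merger, unconditioned shift)
Kubelan: start from *karog.
  rule 1 (unconditioned shift): karog → kalog
  rule 2: no change — kalog
  rule 3 (vowel merger): kalog → kalug
  rule 4: no change — kalug
  ⇒ Kubelan kalug
*karog is the unique common source.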